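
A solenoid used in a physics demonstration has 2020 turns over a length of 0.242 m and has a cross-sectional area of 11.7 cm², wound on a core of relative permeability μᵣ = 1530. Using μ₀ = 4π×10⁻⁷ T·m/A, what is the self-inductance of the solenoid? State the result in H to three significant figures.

L ≈ 37.9 H

A = 11.7 cm² = 1.170×10^-3 m².
For a long solenoid, L = μ₀μᵣN²A/ℓ.
L = (4π×10⁻⁷)(1530)(2020)²(1.170×10^-3)/(0.242 m) = 37.93 H.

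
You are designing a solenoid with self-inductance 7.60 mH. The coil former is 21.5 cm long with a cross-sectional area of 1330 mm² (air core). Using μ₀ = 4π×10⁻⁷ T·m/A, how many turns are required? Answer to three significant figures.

A = 1330 mm² = 1.330×10^-3 m².
From L = μ₀N²A/ℓ, N = √(Lℓ / (μ₀A)).
N = √[(7.600×10^-3)(0.215) / ((4π×10⁻⁷)×1.330×10^-3)] = √(9.777×10^5) ≈ 988.8.

N ≈ 989 turns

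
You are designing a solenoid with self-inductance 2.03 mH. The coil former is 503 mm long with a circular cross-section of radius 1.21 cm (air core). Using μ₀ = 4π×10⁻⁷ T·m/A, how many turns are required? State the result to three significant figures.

N ≈ 1330 turns

A = πr² = π(1.210×10^-2 m)² = 4.600×10^-4 m².
From L = μ₀N²A/ℓ, N = √(Lℓ / (μ₀A)).
N = √[(2.030×10^-3)(0.503) / ((4π×10⁻⁷)×4.600×10^-4)] = √(1.767×10^6) ≈ 1329.1.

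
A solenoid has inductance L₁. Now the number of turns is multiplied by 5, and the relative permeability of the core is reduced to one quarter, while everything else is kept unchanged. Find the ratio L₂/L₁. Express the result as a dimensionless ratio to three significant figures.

L₂/L₁ = 6.25

For a solenoid, L ∝ μᵣN²A/ℓ.
L₂/L₁ = (5)^2 × (0.25) = 6.25.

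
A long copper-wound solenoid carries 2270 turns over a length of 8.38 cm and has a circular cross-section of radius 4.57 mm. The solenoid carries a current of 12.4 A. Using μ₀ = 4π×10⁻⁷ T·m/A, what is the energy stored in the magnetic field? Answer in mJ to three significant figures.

U ≈ 390 mJ

A = πr² = π(4.570×10^-3 m)² = 6.561×10^-5 m².
L = μ₀N²A/ℓ = (4π×10⁻⁷)(2270)²(6.561×10^-5)/(8.380×10^-2) = 5.070×10^-3 H.
U = ½LI² = ½(5.070×10^-3)(12.4)² = 0.3898 J.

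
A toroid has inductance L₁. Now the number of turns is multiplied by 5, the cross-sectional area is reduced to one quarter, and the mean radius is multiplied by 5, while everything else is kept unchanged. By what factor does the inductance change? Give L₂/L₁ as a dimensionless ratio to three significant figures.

For a toroid, L ∝ μᵣN²A/R.
L₂/L₁ = (5)^2 × (0.25) × (5)^-1 = 1.25.

L₂/L₁ = 1.25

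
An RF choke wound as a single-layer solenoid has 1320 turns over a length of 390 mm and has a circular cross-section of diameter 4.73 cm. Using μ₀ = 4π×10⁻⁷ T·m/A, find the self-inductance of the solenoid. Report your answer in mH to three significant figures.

A = π(d/2)² = π(2.365×10^-2 m)² = 1.757×10^-3 m².
For a long solenoid, L = μ₀N²A/ℓ.
L = (4π×10⁻⁷)(1320)²(1.757×10^-3)/(0.39 m) = 9.865×10^-3 H.

L ≈ 9.87 mH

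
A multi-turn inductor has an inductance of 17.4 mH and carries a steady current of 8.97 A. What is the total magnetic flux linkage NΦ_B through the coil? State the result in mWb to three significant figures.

From L = NΦ_B/I, the flux linkage is NΦ_B = LI.
NΦ_B = (1.740×10^-2 H)(8.97 A) = 0.1561 Wb.

NΦ_B ≈ 156 mWb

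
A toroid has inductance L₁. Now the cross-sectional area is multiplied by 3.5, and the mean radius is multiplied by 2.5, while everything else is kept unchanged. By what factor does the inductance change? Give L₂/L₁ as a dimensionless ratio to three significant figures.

For a toroid, L ∝ μᵣN²A/R.
L₂/L₁ = (3.5) × (2.5)^-1 = 1.40.

L₂/L₁ = 1.40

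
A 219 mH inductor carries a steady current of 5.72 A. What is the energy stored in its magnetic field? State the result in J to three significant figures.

U ≈ 3.58 J

Stored magnetic energy: U = ½LI².
U = ½(0.219 H)(5.72 A)² = 3.583 J.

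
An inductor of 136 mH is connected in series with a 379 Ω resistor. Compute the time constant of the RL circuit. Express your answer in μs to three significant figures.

τ ≈ 359 μs

τ = L/R = (0.136 H)/(379 Ω) = 3.588×10^-4 s.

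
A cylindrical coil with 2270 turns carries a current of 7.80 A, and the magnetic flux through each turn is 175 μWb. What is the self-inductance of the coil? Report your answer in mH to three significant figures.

Self-inductance is defined by L = NΦ_B/I (flux linkage over current).
L = (2270)(1.750×10^-4 Wb)/(7.80 A) = 5.093×10^-2 H.

L ≈ 50.9 mH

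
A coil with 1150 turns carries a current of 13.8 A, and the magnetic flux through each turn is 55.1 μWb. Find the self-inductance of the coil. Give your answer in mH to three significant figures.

L ≈ 4.59 mH

Self-inductance is defined by L = NΦ_B/I (flux linkage over current).
L = (1150)(5.510×10^-5 Wb)/(13.8 A) = 4.592×10^-3 H.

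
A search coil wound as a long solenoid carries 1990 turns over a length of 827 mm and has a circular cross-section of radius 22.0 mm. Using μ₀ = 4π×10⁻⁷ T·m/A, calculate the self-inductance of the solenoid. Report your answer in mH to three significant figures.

A = πr² = π(2.200×10^-2 m)² = 1.521×10^-3 m².
For a long solenoid, L = μ₀N²A/ℓ.
L = (4π×10⁻⁷)(1990)²(1.521×10^-3)/(0.827 m) = 9.150×10^-3 H.

L ≈ 9.15 mH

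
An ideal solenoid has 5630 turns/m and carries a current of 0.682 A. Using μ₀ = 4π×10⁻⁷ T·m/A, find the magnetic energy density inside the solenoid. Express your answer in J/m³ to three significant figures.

B = μ₀nI = (4π×10⁻⁷)(5.630×10^3)(0.682) = 4.825×10^-3 T.
u = B²/(2μ₀) = (4.825×10^-3)²/(2×4π×10⁻⁷) = 9.263 J/m³.

u ≈ 9.26 J/m³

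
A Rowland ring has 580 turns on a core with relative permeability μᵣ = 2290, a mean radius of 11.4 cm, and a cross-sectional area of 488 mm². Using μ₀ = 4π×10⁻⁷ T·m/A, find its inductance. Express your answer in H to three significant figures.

For a thin toroid, L = μ₀μᵣN²A/(2πR).
L = (4π×10⁻⁷)(2290)(580)²(4.880×10^-4) / (2π×0.114 m) = 0.6595 H.

L ≈ 0.660 H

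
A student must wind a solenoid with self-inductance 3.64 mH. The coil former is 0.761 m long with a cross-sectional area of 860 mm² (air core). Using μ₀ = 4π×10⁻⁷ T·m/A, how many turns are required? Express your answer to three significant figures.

N ≈ 1600 turns

A = 860 mm² = 8.600×10^-4 m².
From L = μ₀N²A/ℓ, N = √(Lℓ / (μ₀A)).
N = √[(3.640×10^-3)(0.761) / ((4π×10⁻⁷)×8.600×10^-4)] = √(2.563×10^6) ≈ 1601.0.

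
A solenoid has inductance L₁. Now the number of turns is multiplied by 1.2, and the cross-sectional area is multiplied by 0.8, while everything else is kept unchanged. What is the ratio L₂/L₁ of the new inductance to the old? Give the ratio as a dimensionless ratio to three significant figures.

L₂/L₁ = 1.15

For a solenoid, L ∝ μᵣN²A/ℓ.
L₂/L₁ = (1.2)^2 × (0.8) = 1.15.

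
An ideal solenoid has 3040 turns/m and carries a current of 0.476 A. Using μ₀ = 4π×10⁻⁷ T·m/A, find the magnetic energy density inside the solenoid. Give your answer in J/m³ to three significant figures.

u ≈ 1.32 J/m³

B = μ₀nI = (4π×10⁻⁷)(3.040×10^3)(0.476) = 1.818×10^-3 T.
u = B²/(2μ₀) = (1.818×10^-3)²/(2×4π×10⁻⁷) = 1.316 J/m³.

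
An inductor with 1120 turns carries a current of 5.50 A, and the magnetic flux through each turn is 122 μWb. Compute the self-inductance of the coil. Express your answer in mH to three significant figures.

Self-inductance is defined by L = NΦ_B/I (flux linkage over current).
L = (1120)(1.220×10^-4 Wb)/(5.50 A) = 2.484×10^-2 H.

L ≈ 24.8 mH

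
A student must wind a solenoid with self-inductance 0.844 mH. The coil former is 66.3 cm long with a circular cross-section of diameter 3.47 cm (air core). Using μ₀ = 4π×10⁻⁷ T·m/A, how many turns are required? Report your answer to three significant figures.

N ≈ 686 turns

A = π(d/2)² = π(1.735×10^-2 m)² = 9.457×10^-4 m².
From L = μ₀N²A/ℓ, N = √(Lℓ / (μ₀A)).
N = √[(8.440×10^-4)(0.663) / ((4π×10⁻⁷)×9.457×10^-4)] = √(4.709×10^5) ≈ 686.2.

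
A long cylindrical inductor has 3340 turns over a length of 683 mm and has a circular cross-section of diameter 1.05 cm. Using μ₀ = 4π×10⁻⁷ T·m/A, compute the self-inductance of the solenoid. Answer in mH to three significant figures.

L ≈ 1.78 mH

A = π(d/2)² = π(5.250×10^-3 m)² = 8.659×10^-5 m².
For a long solenoid, L = μ₀N²A/ℓ.
L = (4π×10⁻⁷)(3340)²(8.659×10^-5)/(0.683 m) = 1.777×10^-3 H.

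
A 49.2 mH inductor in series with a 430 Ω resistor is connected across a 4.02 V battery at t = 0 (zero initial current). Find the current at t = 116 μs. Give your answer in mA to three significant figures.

I ≈ 5.96 mA

τ = L/R = 4.920×10^-2/430 = 1.144×10^-4 s; final current I_∞ = ε/R = 4.02/430 = 9.349×10^-3 A.
I(t) = I_∞(1 − e^(−t/τ)) with t/τ = 1.014.
I = (9.349×10^-3)(1 − e^(−1.014)) = 5.957×10^-3 A.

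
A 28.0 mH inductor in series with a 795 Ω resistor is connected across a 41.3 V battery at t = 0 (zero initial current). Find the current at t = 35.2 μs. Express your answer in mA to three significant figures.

τ = L/R = 2.800×10^-2/795 = 3.522×10^-5 s; final current I_∞ = ε/R = 41.3/795 = 5.19497×10^-2 A.
I(t) = I_∞(1 − e^(−t/τ)) with t/τ = 0.999.
I = (5.19497×10^-2)(1 − e^(−0.999)) = 3.283×10^-2 A.

I ≈ 32.8 mA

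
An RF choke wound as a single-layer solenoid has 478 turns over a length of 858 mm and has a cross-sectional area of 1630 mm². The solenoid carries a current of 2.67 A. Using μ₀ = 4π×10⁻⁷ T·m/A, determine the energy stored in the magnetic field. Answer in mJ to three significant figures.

U ≈ 1.94 mJ

A = 1630 mm² = 1.630×10^-3 m².
L = μ₀N²A/ℓ = (4π×10⁻⁷)(478)²(1.630×10^-3)/(0.858) = 5.4546×10^-4 H.
U = ½LI² = ½(5.4546×10^-4)(2.67)² = 1.944×10^-3 J.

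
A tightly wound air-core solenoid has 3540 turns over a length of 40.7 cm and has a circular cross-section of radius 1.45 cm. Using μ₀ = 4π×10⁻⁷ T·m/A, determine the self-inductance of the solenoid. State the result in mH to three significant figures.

A = πr² = π(1.450×10^-2 m)² = 6.605×10^-4 m².
For a long solenoid, L = μ₀N²A/ℓ.
L = (4π×10⁻⁷)(3540)²(6.605×10^-4)/(0.407 m) = 2.556×10^-2 H.

L ≈ 25.6 mH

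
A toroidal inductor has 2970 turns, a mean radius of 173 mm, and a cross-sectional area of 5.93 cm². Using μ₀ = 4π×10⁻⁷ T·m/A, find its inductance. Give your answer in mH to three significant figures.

For a thin toroid, L = μ₀N²A/(2πR).
L = (4π×10⁻⁷)(2970)²(5.930×10^-4) / (2π×0.173 m) = 6.047×10^-3 H.

L ≈ 6.05 mH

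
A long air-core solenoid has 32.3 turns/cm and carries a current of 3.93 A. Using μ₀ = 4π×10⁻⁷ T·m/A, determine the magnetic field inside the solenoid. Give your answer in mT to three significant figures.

Inside a long solenoid, B = μ₀nI.
B = (4π×10⁻⁷)(3.230×10^3 m⁻¹)(3.93 A) = 1.595×10^-2 T.

B ≈ 16.0 mT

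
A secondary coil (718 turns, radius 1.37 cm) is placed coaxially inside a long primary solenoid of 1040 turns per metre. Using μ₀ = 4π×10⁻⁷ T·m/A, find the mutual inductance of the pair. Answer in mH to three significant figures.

M ≈ 0.553 mH

The outer solenoid produces a uniform field B₁ = μ₀n₁I₁ across the inner coil,
so the flux linkage is N₂Φ = N₂B₁A₂ = μ₀n₁N₂A₂·I₁, giving M = μ₀n₁N₂A₂.
A₂ = πr² = π(1.370×10^-2 m)² = 5.896×10^-4 m².
M = (4π×10⁻⁷)(1040)(718)(5.896×10^-4) = 5.533×10^-4 H.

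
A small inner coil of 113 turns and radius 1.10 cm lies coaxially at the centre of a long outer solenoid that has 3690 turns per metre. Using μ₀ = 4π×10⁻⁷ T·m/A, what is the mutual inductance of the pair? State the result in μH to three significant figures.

M ≈ 199 μH

The outer solenoid produces a uniform field B₁ = μ₀n₁I₁ across the inner coil,
so the flux linkage is N₂Φ = N₂B₁A₂ = μ₀n₁N₂A₂·I₁, giving M = μ₀n₁N₂A₂.
A₂ = πr² = π(1.100×10^-2 m)² = 3.801×10^-4 m².
M = (4π×10⁻⁷)(3690)(113)(3.801×10^-4) = 1.992×10^-4 H.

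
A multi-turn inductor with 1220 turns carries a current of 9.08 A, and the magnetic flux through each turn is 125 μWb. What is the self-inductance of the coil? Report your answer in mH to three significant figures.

L ≈ 16.8 mH

Self-inductance is defined by L = NΦ_B/I (flux linkage over current).
L = (1220)(1.250×10^-4 Wb)/(9.08 A) = 1.680×10^-2 H.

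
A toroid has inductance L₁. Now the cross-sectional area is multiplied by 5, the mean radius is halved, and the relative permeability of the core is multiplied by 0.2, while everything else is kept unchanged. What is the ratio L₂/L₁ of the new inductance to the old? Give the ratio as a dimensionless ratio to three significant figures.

For a toroid, L ∝ μᵣN²A/R.
L₂/L₁ = (5) × (0.5)^-1 × (0.2) = 2.00.

L₂/L₁ = 2.00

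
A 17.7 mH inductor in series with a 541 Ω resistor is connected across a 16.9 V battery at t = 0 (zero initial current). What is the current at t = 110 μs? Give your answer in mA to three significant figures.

I ≈ 30.2 mA

τ = L/R = 1.770×10^-2/541 = 3.272×10^-5 s; final current I_∞ = ε/R = 16.9/541 = 3.124×10^-2 A.
I(t) = I_∞(1 − e^(−t/τ)) with t/τ = 3.362.
I = (3.124×10^-2)(1 − e^(−3.362)) = 3.016×10^-2 A.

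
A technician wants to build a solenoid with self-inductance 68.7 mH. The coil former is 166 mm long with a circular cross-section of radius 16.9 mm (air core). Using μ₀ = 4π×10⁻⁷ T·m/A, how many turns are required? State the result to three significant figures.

A = πr² = π(1.690×10^-2 m)² = 8.973×10^-4 m².
From L = μ₀N²A/ℓ, N = √(Lℓ / (μ₀A)).
N = √[(6.870×10^-2)(0.166) / ((4π×10⁻⁷)×8.973×10^-4)] = √(1.011×10^7) ≈ 3180.3.

N ≈ 3180 turns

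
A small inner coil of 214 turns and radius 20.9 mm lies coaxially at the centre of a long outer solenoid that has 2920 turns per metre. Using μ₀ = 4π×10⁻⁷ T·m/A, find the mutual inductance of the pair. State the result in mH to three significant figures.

M ≈ 1.08 mH

The outer solenoid produces a uniform field B₁ = μ₀n₁I₁ across the inner coil,
so the flux linkage is N₂Φ = N₂B₁A₂ = μ₀n₁N₂A₂·I₁, giving M = μ₀n₁N₂A₂.
A₂ = πr² = π(2.090×10^-2 m)² = 1.372×10^-3 m².
M = (4π×10⁻⁷)(2920)(214)(1.372×10^-3) = 1.078×10^-3 H.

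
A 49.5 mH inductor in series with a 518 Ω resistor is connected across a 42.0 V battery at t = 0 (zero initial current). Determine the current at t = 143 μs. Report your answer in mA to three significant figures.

τ = L/R = 4.950×10^-2/518 = 9.556×10^-5 s; final current I_∞ = ε/R = 42.0/518 = 8.108×10^-2 A.
I(t) = I_∞(1 − e^(−t/τ)) with t/τ = 1.496.
I = (8.108×10^-2)(1 − e^(−1.496)) = 6.293×10^-2 A.

I ≈ 62.9 mA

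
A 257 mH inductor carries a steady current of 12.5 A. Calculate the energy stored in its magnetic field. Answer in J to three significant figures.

U ≈ 20.1 J

Stored magnetic energy: U = ½LI².
U = ½(0.257 H)(12.5 A)² = 20.08 J.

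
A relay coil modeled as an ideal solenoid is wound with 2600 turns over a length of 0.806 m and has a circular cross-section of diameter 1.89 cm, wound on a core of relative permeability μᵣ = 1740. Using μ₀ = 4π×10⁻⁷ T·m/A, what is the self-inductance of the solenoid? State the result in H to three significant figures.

L ≈ 5.14 H

A = π(d/2)² = π(9.450×10^-3 m)² = 2.806×10^-4 m².
For a long solenoid, L = μ₀μᵣN²A/ℓ.
L = (4π×10⁻⁷)(1740)(2600)²(2.806×10^-4)/(0.806 m) = 5.14499 H.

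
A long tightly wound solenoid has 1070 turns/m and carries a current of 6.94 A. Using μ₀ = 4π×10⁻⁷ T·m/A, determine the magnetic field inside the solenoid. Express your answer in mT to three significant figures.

B ≈ 9.33 mT

Inside a long solenoid, B = μ₀nI.
B = (4π×10⁻⁷)(1.070×10^3 m⁻¹)(6.94 A) = 9.332×10^-3 T.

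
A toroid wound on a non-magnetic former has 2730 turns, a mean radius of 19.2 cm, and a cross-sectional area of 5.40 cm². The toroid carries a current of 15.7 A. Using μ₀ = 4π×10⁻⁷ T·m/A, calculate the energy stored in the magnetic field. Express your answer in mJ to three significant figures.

U ≈ 517 mJ

L = μ₀N²A/(2πR) = (4π×10⁻⁷)(2730)²(5.400×10^-4)/(2π×0.192) = 4.192×10^-3 H.
U = ½LI² = ½(4.192×10^-3)(15.7)² = 0.5167 J.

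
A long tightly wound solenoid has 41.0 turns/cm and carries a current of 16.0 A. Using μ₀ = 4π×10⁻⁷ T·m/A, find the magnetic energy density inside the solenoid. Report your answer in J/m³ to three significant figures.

u ≈ 2700 J/m³

B = μ₀nI = (4π×10⁻⁷)(4.100×10^3)(16.0) = 8.244×10^-2 T.
u = B²/(2μ₀) = (8.244×10^-2)²/(2×4π×10⁻⁷) = 2.704×10^3 J/m³.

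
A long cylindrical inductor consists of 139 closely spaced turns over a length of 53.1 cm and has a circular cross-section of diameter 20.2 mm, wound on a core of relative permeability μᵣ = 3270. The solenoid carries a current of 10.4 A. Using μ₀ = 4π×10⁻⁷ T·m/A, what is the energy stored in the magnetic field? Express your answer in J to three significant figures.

A = π(d/2)² = π(1.010×10^-2 m)² = 3.2047×10^-4 m².
L = μ₀μᵣN²A/ℓ = (4π×10⁻⁷)(3270)(139)²(3.2047×10^-4)/(0.531) = 4.792×10^-2 H.
U = ½LI² = ½(4.792×10^-2)(10.4)² = 2.591 J.

U ≈ 2.59 J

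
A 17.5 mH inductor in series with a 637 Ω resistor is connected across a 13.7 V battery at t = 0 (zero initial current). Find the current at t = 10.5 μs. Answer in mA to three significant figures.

τ = L/R = 1.750×10^-2/637 = 2.747×10^-5 s; final current I_∞ = ε/R = 13.7/637 = 2.151×10^-2 A.
I(t) = I_∞(1 − e^(−t/τ)) with t/τ = 0.382.
I = (2.151×10^-2)(1 − e^(−0.382)) = 6.832×10^-3 A.

I ≈ 6.83 mA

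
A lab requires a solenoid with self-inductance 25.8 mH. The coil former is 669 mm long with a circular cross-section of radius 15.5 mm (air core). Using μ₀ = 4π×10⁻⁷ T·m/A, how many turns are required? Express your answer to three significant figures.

A = πr² = π(1.550×10^-2 m)² = 7.548×10^-4 m².
From L = μ₀N²A/ℓ, N = √(Lℓ / (μ₀A)).
N = √[(2.580×10^-2)(0.669) / ((4π×10⁻⁷)×7.548×10^-4)] = √(1.820×10^7) ≈ 4265.9.

N ≈ 4270 turns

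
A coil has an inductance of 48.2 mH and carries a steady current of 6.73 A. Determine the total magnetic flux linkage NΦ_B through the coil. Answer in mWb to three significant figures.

From L = NΦ_B/I, the flux linkage is NΦ_B = LI.
NΦ_B = (4.820×10^-2 H)(6.73 A) = 0.3244 Wb.

NΦ_B ≈ 324 mWb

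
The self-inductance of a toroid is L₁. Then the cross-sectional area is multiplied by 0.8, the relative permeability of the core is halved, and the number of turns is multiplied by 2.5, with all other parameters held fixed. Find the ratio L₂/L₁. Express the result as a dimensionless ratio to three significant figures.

L₂/L₁ = 2.50

For a toroid, L ∝ μᵣN²A/R.
L₂/L₁ = (0.8) × (0.5) × (2.5)^2 = 2.50.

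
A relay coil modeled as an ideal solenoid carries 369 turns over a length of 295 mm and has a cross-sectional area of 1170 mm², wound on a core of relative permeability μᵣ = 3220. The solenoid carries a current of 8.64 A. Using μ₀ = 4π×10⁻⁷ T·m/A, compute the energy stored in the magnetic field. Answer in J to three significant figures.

U ≈ 81.6 J

A = 1170 mm² = 1.170×10^-3 m².
L = μ₀μᵣN²A/ℓ = (4π×10⁻⁷)(3220)(369)²(1.170×10^-3)/(0.295) = 2.185 H.
U = ½LI² = ½(2.185)(8.64)² = 81.56 J.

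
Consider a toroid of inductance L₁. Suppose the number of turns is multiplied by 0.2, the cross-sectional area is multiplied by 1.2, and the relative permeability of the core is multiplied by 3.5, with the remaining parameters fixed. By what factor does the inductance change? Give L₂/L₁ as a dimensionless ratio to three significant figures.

For a toroid, L ∝ μᵣN²A/R.
L₂/L₁ = (0.2)^2 × (1.2) × (3.5) = 0.168.

L₂/L₁ = 0.168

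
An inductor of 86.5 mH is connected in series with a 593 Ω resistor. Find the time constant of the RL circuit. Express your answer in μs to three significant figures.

τ = L/R = (8.650×10^-2 H)/(593 Ω) = 1.459×10^-4 s.

τ ≈ 146 μs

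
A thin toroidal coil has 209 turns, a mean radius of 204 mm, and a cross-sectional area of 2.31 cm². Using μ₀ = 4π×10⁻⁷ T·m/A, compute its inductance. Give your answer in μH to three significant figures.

For a thin toroid, L = μ₀N²A/(2πR).
L = (4π×10⁻⁷)(209)²(2.310×10^-4) / (2π×0.204 m) = 9.892×10^-6 H.

L ≈ 9.89 μH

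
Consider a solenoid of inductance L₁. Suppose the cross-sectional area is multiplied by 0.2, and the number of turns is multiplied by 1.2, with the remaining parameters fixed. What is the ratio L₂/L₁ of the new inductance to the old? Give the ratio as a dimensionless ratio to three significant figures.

For a solenoid, L ∝ μᵣN²A/ℓ.
L₂/L₁ = (0.2) × (1.2)^2 = 0.288.

L₂/L₁ = 0.288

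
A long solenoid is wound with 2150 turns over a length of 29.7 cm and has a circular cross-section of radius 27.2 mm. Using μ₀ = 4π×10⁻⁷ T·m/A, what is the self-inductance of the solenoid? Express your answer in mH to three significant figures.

A = πr² = π(2.720×10^-2 m)² = 2.324×10^-3 m².
For a long solenoid, L = μ₀N²A/ℓ.
L = (4π×10⁻⁷)(2150)²(2.324×10^-3)/(0.297 m) = 4.546×10^-2 H.

L ≈ 45.5 mH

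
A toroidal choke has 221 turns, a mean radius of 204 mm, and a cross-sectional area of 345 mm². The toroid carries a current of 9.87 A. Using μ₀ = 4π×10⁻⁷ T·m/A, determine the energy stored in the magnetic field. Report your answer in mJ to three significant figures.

U ≈ 0.805 mJ

L = μ₀N²A/(2πR) = (4π×10⁻⁷)(221)²(3.450×10^-4)/(2π×0.204) = 1.652×10^-5 H.
U = ½LI² = ½(1.652×10^-5)(9.87)² = 8.047×10^-4 J.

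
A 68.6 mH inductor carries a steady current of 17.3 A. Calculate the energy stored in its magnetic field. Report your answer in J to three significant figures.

U ≈ 10.3 J

Stored magnetic energy: U = ½LI².
U = ½(6.860×10^-2 H)(17.3 A)² = 10.27 J.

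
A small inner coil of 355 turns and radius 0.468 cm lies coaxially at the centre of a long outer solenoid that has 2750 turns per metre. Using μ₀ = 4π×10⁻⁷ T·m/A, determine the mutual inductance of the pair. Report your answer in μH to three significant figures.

The outer solenoid produces a uniform field B₁ = μ₀n₁I₁ across the inner coil,
so the flux linkage is N₂Φ = N₂B₁A₂ = μ₀n₁N₂A₂·I₁, giving M = μ₀n₁N₂A₂.
A₂ = πr² = π(4.680×10^-3 m)² = 6.881×10^-5 m².
M = (4π×10⁻⁷)(2750)(355)(6.881×10^-5) = 8.441×10^-5 H.

M ≈ 84.4 μH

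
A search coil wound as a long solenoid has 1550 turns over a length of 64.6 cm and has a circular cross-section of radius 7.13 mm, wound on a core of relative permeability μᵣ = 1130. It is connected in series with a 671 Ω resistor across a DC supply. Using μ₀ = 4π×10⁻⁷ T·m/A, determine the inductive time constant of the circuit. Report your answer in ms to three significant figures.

τ ≈ 1.26 ms

A = πr² = π(7.130×10^-3 m)² = 1.597×10^-4 m².
L = μ₀μᵣN²A/ℓ = (4π×10⁻⁷)(1130)(1550)²(1.597×10^-4)/(0.646) = 0.8434 H.
τ = L/R = (0.8434)/(671) = 1.257×10^-3 s.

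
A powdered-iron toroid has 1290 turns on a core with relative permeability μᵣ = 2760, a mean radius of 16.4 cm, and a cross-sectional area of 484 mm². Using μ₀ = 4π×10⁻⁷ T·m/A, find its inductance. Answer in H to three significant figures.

For a thin toroid, L = μ₀μᵣN²A/(2πR).
L = (4π×10⁻⁷)(2760)(1290)²(4.840×10^-4) / (2π×0.164 m) = 2.711 H.

L ≈ 2.71 H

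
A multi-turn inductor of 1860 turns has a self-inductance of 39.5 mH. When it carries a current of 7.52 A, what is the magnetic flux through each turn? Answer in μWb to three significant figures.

From L = NΦ_B/I, the flux per turn is Φ_B = LI/N.
Φ_B = (3.950×10^-2 H)(7.52 A)/1860 = 1.597×10^-4 Wb.

Φ_B ≈ 160 μWb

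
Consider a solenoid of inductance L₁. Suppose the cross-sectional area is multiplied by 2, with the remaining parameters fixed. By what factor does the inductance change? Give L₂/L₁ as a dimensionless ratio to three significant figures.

For a solenoid, L ∝ μᵣN²A/ℓ.
L₂/L₁ = (2) = 2.00.

L₂/L₁ = 2.00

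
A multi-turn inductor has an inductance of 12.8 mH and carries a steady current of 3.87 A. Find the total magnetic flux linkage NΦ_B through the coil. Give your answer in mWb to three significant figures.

From L = NΦ_B/I, the flux linkage is NΦ_B = LI.
NΦ_B = (1.280×10^-2 H)(3.87 A) = 4.954×10^-2 Wb.

NΦ_B ≈ 49.5 mWb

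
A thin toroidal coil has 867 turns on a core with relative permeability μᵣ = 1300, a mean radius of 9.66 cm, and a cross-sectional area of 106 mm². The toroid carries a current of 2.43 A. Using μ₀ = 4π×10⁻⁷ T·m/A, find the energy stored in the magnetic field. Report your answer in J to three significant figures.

L = μ₀μᵣN²A/(2πR) = (4π×10⁻⁷)(1300)(867)²(1.060×10^-4)/(2π×9.660×10^-2) = 0.21446 H.
U = ½LI² = ½(0.21446)(2.43)² = 0.6332 J.

U ≈ 0.633 J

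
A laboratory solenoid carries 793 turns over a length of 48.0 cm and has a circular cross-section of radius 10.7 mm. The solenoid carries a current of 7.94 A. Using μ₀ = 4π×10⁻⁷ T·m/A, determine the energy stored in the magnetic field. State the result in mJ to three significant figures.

U ≈ 18.7 mJ

A = πr² = π(1.070×10^-2 m)² = 3.597×10^-4 m².
L = μ₀N²A/ℓ = (4π×10⁻⁷)(793)²(3.597×10^-4)/(0.48) = 5.922×10^-4 H.
U = ½LI² = ½(5.922×10^-4)(7.94)² = 1.867×10^-2 J.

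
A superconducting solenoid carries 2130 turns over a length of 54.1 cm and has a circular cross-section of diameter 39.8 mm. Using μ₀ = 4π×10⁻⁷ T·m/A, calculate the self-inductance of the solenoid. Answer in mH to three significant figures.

L ≈ 13.1 mH

A = π(d/2)² = π(1.990×10^-2 m)² = 1.244×10^-3 m².
For a long solenoid, L = μ₀N²A/ℓ.
L = (4π×10⁻⁷)(2130)²(1.244×10^-3)/(0.541 m) = 1.311×10^-2 H.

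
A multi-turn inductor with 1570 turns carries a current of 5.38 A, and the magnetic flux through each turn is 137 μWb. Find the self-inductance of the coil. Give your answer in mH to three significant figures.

Self-inductance is defined by L = NΦ_B/I (flux linkage over current).
L = (1570)(1.370×10^-4 Wb)/(5.38 A) = 3.998×10^-2 H.

L ≈ 40.0 mH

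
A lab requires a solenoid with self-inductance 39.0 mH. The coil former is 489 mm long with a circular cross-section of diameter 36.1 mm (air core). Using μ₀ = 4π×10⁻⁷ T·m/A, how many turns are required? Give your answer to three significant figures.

N ≈ 3850 turns

A = π(d/2)² = π(1.805×10^-2 m)² = 1.024×10^-3 m².
From L = μ₀N²A/ℓ, N = √(Lℓ / (μ₀A)).
N = √[(3.900×10^-2)(0.489) / ((4π×10⁻⁷)×1.024×10^-3)] = √(1.483×10^7) ≈ 3850.6.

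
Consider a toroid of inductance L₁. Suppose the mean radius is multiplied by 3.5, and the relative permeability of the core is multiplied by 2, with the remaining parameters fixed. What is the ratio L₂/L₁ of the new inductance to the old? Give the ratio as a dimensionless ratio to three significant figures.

For a toroid, L ∝ μᵣN²A/R.
L₂/L₁ = (3.5)^-1 × (2) = 0.571.

L₂/L₁ = 0.571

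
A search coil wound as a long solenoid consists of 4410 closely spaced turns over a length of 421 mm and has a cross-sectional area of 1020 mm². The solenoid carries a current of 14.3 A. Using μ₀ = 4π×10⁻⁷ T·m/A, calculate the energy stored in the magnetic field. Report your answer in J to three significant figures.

U ≈ 6.05 J

A = 1020 mm² = 1.020×10^-3 m².
L = μ₀N²A/ℓ = (4π×10⁻⁷)(4410)²(1.020×10^-3)/(0.421) = 5.921×10^-2 H.
U = ½LI² = ½(5.921×10^-2)(14.3)² = 6.054 J.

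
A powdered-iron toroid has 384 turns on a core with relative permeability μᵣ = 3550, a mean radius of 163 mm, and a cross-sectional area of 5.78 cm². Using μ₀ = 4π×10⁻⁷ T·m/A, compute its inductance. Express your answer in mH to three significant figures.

For a thin toroid, L = μ₀μᵣN²A/(2πR).
L = (4π×10⁻⁷)(3550)(384)²(5.780×10^-4) / (2π×0.163 m) = 0.3712 H.

L ≈ 371 mH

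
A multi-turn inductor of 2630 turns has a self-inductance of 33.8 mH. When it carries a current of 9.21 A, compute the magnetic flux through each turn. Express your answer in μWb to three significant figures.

From L = NΦ_B/I, the flux per turn is Φ_B = LI/N.
Φ_B = (3.380×10^-2 H)(9.21 A)/2630 = 1.184×10^-4 Wb.

Φ_B ≈ 118 μWb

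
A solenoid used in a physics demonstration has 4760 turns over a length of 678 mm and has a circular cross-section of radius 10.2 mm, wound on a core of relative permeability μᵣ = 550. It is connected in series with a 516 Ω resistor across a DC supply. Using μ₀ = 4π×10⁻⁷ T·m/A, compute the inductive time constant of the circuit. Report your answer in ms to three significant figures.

τ ≈ 14.6 ms

A = πr² = π(1.020×10^-2 m)² = 3.269×10^-4 m².
L = μ₀μᵣN²A/ℓ = (4π×10⁻⁷)(550)(4760)²(3.269×10^-4)/(0.678) = 7.549 H.
τ = L/R = (7.549)/(516) = 1.463×10^-2 s.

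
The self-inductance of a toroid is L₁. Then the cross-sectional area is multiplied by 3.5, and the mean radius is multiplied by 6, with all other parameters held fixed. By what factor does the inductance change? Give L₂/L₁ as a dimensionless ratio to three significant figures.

For a toroid, L ∝ μᵣN²A/R.
L₂/L₁ = (3.5) × (6)^-1 = 0.583.

L₂/L₁ = 0.583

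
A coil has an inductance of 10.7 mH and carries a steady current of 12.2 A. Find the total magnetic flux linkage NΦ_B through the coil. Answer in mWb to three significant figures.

From L = NΦ_B/I, the flux linkage is NΦ_B = LI.
NΦ_B = (1.070×10^-2 H)(12.2 A) = 0.1305 Wb.

NΦ_B ≈ 131 mWb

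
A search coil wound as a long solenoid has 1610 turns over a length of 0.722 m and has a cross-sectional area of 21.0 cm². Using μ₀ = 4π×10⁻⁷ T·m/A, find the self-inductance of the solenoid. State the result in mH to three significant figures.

L ≈ 9.47 mH

A = 21.0 cm² = 2.100×10^-3 m².
For a long solenoid, L = μ₀N²A/ℓ.
L = (4π×10⁻⁷)(1610)²(2.100×10^-3)/(0.722 m) = 9.474×10^-3 H.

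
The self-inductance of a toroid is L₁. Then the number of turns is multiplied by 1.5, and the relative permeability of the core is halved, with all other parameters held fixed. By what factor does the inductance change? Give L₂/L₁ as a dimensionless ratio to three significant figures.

For a toroid, L ∝ μᵣN²A/R.
L₂/L₁ = (1.5)^2 × (0.5) = 1.13.

L₂/L₁ = 1.13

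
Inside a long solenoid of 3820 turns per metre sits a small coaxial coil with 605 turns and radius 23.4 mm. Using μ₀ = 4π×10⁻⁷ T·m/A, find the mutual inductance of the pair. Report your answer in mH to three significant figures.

The outer solenoid produces a uniform field B₁ = μ₀n₁I₁ across the inner coil,
so the flux linkage is N₂Φ = N₂B₁A₂ = μ₀n₁N₂A₂·I₁, giving M = μ₀n₁N₂A₂.
A₂ = πr² = π(2.340×10^-2 m)² = 1.720×10^-3 m².
M = (4π×10⁻⁷)(3820)(605)(1.720×10^-3) = 4.996×10^-3 H.

M ≈ 5.00 mH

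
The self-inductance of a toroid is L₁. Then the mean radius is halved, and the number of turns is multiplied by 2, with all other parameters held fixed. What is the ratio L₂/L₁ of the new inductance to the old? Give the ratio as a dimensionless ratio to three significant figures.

For a toroid, L ∝ μᵣN²A/R.
L₂/L₁ = (0.5)^-1 × (2)^2 = 8.00.

L₂/L₁ = 8.00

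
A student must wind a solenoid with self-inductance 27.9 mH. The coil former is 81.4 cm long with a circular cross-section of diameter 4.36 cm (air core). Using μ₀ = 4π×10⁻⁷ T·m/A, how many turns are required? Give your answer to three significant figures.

N ≈ 3480 turns

A = π(d/2)² = π(2.180×10^-2 m)² = 1.493×10^-3 m².
From L = μ₀N²A/ℓ, N = √(Lℓ / (μ₀A)).
N = √[(2.790×10^-2)(0.814) / ((4π×10⁻⁷)×1.493×10^-3)] = √(1.210×10^7) ≈ 3479.2.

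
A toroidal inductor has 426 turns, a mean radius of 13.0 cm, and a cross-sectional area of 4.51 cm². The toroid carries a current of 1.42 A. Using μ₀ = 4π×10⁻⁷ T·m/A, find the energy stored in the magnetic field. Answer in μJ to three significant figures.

U ≈ 127 μJ

L = μ₀N²A/(2πR) = (4π×10⁻⁷)(426)²(4.510×10^-4)/(2π×0.13) = 1.259×10^-4 H.
U = ½LI² = ½(1.259×10^-4)(1.42)² = 1.269×10^-4 J.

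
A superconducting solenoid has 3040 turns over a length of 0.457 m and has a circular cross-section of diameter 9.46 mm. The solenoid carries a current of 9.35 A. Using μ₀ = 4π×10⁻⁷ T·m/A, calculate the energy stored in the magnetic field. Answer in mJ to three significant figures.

A = π(d/2)² = π(4.730×10^-3 m)² = 7.029×10^-5 m².
L = μ₀N²A/ℓ = (4π×10⁻⁷)(3040)²(7.029×10^-5)/(0.457) = 1.786×10^-3 H.
U = ½LI² = ½(1.786×10^-3)(9.35)² = 7.807×10^-2 J.

U ≈ 78.1 mJ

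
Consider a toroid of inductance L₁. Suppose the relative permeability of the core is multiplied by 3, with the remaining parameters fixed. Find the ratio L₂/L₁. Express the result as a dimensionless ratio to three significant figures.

L₂/L₁ = 3.00

For a toroid, L ∝ μᵣN²A/R.
L₂/L₁ = (3) = 3.00.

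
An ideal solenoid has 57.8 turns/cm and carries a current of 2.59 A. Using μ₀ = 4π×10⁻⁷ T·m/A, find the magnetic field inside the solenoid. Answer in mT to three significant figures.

Inside a long solenoid, B = μ₀nI.
B = (4π×10⁻⁷)(5.780×10^3 m⁻¹)(2.59 A) = 1.881×10^-2 T.

B ≈ 18.8 mT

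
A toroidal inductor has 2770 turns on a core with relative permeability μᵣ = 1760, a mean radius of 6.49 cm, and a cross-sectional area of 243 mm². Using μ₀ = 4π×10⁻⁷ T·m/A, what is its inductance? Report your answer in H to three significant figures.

L ≈ 10.1 H

For a thin toroid, L = μ₀μᵣN²A/(2πR).
L = (4π×10⁻⁷)(1760)(2770)²(2.430×10^-4) / (2π×6.490×10^-2 m) = 10.11 H.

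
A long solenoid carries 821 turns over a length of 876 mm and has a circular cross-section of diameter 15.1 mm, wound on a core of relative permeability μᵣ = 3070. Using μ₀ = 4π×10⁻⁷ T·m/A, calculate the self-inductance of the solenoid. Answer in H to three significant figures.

A = π(d/2)² = π(7.550×10^-3 m)² = 1.791×10^-4 m².
For a long solenoid, L = μ₀μᵣN²A/ℓ.
L = (4π×10⁻⁷)(3070)(821)²(1.791×10^-4)/(0.876 m) = 0.5316 H.

L ≈ 0.532 H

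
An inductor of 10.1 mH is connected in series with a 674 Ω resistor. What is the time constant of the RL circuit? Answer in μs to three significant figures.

τ ≈ 15.0 μs

τ = L/R = (1.010×10^-2 H)/(674 Ω) = 1.499×10^-5 s.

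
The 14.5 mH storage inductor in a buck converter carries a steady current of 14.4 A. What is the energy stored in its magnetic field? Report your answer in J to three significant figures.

Stored magnetic energy: U = ½LI².
U = ½(1.450×10^-2 H)(14.4 A)² = 1.503 J.

U ≈ 1.50 J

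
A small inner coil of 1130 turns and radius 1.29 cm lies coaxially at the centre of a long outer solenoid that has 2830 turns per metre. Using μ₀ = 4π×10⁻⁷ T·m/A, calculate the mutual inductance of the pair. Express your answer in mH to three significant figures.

M ≈ 2.10 mH

The outer solenoid produces a uniform field B₁ = μ₀n₁I₁ across the inner coil,
so the flux linkage is N₂Φ = N₂B₁A₂ = μ₀n₁N₂A₂·I₁, giving M = μ₀n₁N₂A₂.
A₂ = πr² = π(1.290×10^-2 m)² = 5.228×10^-4 m².
M = (4π×10⁻⁷)(2830)(1130)(5.228×10^-4) = 2.101×10^-3 H.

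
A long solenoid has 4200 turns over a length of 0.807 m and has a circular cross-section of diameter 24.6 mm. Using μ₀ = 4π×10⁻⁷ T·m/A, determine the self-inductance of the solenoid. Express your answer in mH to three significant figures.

A = π(d/2)² = π(1.230×10^-2 m)² = 4.753×10^-4 m².
For a long solenoid, L = μ₀N²A/ℓ.
L = (4π×10⁻⁷)(4200)²(4.753×10^-4)/(0.807 m) = 1.306×10^-2 H.

L ≈ 13.1 mH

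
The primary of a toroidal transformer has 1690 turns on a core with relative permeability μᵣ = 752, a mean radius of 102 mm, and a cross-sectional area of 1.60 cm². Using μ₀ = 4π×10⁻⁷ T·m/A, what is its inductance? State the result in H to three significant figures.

For a thin toroid, L = μ₀μᵣN²A/(2πR).
L = (4π×10⁻⁷)(752)(1690)²(1.600×10^-4) / (2π×0.102 m) = 0.6738 H.

L ≈ 0.674 H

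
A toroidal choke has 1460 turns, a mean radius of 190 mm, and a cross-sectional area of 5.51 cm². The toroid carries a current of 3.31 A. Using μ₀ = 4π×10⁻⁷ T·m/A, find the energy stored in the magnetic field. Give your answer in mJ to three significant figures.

L = μ₀N²A/(2πR) = (4π×10⁻⁷)(1460)²(5.510×10^-4)/(2π×0.19) = 1.236×10^-3 H.
U = ½LI² = ½(1.236×10^-3)(3.31)² = 6.773×10^-3 J.

U ≈ 6.77 mJ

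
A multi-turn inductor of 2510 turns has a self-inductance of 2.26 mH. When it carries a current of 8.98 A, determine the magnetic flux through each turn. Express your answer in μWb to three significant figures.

From L = NΦ_B/I, the flux per turn is Φ_B = LI/N.
Φ_B = (2.260×10^-3 H)(8.98 A)/2510 = 8.086×10^-6 Wb.

Φ_B ≈ 8.09 μWb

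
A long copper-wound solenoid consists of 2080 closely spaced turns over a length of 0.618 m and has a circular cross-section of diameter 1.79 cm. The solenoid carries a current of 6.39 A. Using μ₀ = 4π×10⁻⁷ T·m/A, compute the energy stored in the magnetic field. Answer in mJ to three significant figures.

A = π(d/2)² = π(8.950×10^-3 m)² = 2.516×10^-4 m².
L = μ₀N²A/ℓ = (4π×10⁻⁷)(2080)²(2.516×10^-4)/(0.618) = 2.214×10^-3 H.
U = ½LI² = ½(2.214×10^-3)(6.39)² = 4.520×10^-2 J.

U ≈ 45.2 mJ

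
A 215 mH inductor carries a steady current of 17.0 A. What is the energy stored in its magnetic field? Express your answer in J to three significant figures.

Stored magnetic energy: U = ½LI².
U = ½(0.215 H)(17.0 A)² = 31.07 J.

U ≈ 31.1 J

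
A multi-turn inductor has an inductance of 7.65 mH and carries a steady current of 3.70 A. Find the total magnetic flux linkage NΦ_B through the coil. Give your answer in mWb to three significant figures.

From L = NΦ_B/I, the flux linkage is NΦ_B = LI.
NΦ_B = (7.650×10^-3 H)(3.70 A) = 2.831×10^-2 Wb.

NΦ_B ≈ 28.3 mWb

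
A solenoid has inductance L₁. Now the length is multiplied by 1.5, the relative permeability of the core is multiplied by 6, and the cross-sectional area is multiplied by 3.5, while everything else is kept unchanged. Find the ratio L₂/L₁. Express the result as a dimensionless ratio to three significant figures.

For a solenoid, L ∝ μᵣN²A/ℓ.
L₂/L₁ = (1.5)^-1 × (6) × (3.5) = 14.0.

L₂/L₁ = 14.0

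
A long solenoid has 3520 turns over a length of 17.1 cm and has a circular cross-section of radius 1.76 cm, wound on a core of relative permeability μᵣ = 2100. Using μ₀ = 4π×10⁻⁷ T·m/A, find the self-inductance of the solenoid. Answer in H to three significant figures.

L ≈ 186 H

A = πr² = π(1.760×10^-2 m)² = 9.731×10^-4 m².
For a long solenoid, L = μ₀μᵣN²A/ℓ.
L = (4π×10⁻⁷)(2100)(3520)²(9.731×10^-4)/(0.171 m) = 186.1 H.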